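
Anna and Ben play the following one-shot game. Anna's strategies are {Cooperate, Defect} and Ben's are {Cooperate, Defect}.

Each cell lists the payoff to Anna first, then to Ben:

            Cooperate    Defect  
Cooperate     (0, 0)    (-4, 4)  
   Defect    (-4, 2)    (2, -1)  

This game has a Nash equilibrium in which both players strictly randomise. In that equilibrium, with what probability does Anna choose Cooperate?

Let r be the probability that Anna plays Cooperate. In a completely mixed equilibrium, Ben must be indifferent between Cooperate and Defect.
Ben's expected payoff from Cooperate is 2(1−r); from Defect it is 4r − (1−r).
Setting these equal: −2r + 2 = 5r − 1, so r = 3/7.

3/7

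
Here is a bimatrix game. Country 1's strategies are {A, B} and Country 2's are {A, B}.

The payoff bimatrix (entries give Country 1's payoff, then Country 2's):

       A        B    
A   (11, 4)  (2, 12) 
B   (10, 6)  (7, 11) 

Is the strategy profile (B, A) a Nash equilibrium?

At (B, A), Country 1 earns 10; switching to A would give 11, so Country 1 would deviate.
Country 2 earns 6; switching to B would give 11, so Country 2 would deviate.
Since at least one player can profitably deviate, this is not a Nash equilibrium.

No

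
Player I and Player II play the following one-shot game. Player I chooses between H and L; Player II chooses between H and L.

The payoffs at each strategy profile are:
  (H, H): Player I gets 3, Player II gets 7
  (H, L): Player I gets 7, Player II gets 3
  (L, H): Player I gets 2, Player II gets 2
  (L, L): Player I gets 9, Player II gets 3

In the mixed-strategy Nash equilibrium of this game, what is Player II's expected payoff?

3

First find x, the probability Player I plays H, from Player II's indifference between H and L: 7x + 2(1−x) = 3x + 3(1−x), giving x = 1/5.
Since Player II is indifferent in equilibrium, Player II's expected payoff equals the payoff from either column against (1/5, 4/5). Using H: 7(1/5) + 2(4/5) = 3.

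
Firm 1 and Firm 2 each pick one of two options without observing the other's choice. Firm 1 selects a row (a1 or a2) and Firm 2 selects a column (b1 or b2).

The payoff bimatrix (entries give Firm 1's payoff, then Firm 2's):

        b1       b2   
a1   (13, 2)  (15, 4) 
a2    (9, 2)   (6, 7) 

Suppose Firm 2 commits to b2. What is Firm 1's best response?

Against b2, Firm 1 earns 15 from a1 and 6 from a2.
So a1 is the best response.

a1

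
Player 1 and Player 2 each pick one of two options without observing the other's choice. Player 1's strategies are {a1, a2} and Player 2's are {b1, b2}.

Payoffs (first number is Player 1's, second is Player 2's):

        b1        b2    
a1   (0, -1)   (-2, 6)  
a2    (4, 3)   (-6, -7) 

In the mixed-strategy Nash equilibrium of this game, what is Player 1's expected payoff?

-1

First find q, the probability Player 2 plays b1, from Player 1's indifference between a1 and a2: −2(1−q) = 4q − 6(1−q), giving q = 1/2.
Since Player 1 is indifferent in equilibrium, Player 1's expected payoff equals the payoff from either row against (1/2, 1/2). Using a1: −2(1/2) = -1.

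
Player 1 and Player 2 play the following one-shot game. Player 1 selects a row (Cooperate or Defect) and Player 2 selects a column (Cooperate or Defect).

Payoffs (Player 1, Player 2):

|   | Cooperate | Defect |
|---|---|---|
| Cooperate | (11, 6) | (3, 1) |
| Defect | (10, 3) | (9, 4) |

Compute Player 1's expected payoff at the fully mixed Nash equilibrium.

69/7

First find q, the probability Player 2 plays Cooperate, from Player 1's indifference between Cooperate and Defect: 11q + 3(1−q) = 10q + 9(1−q), giving q = 6/7.
Since Player 1 is indifferent in equilibrium, Player 1's expected payoff equals the payoff from either row against (6/7, 1/7). Using Cooperate: 11(6/7) + 3(1/7) = 69/7.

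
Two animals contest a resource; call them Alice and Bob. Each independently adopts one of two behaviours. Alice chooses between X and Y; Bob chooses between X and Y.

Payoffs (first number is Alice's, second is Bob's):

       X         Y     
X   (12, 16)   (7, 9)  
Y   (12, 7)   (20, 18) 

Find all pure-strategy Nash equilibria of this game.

(X, X): Alice gets 12 ≥ 12 from Y, and Bob gets 16 ≥ 9 from Y — Nash equilibrium.
(X, Y): Alice prefers Y (20 > 7); Bob prefers X (16 > 9) — not an equilibrium.
(Y, X): Bob prefers Y (18 > 7) — not an equilibrium.
(Y, Y): Alice gets 20 ≥ 7 from X, and Bob gets 18 ≥ 7 from X — Nash equilibrium.

(X, X) and (Y, Y)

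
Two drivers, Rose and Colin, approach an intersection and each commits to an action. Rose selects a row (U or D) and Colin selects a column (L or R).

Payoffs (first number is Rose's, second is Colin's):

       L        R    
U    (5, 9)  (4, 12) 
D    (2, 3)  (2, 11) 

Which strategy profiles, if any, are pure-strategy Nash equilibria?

(U, R)

(U, L): Colin prefers R (12 > 9) — not an equilibrium.
(U, R): Rose gets 4 ≥ 2 from D, and Colin gets 12 ≥ 9 from L — Nash equilibrium.
(D, L): Rose prefers U (5 > 2); Colin prefers R (11 > 3) — not an equilibrium.
(D, R): Rose prefers U (4 > 2) — not an equilibrium.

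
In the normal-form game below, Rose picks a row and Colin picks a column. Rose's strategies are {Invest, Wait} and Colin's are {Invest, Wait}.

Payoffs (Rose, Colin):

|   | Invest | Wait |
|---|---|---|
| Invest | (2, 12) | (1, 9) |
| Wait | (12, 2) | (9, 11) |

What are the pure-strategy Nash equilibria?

(Wait, Wait)

(Invest, Invest): Rose prefers Wait (12 > 2) — not an equilibrium.
(Invest, Wait): Rose prefers Wait (9 > 1); Colin prefers Invest (12 > 9) — not an equilibrium.
(Wait, Invest): Colin prefers Wait (11 > 2) — not an equilibrium.
(Wait, Wait): Rose gets 9 ≥ 1 from Invest, and Colin gets 11 ≥ 2 from Invest — Nash equilibrium.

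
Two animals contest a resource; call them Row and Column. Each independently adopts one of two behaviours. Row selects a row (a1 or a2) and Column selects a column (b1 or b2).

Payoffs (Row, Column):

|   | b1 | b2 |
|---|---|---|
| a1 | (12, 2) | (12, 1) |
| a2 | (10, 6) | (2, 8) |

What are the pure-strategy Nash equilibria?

(a1, b1): Row gets 12 ≥ 10 from a2, and Column gets 2 ≥ 1 from b2 — Nash equilibrium.
(a1, b2): Column prefers b1 (2 > 1) — not an equilibrium.
(a2, b1): Row prefers a1 (12 > 10); Column prefers b2 (8 > 6) — not an equilibrium.
(a2, b2): Row prefers a1 (12 > 2) — not an equilibrium.

(a1, b1)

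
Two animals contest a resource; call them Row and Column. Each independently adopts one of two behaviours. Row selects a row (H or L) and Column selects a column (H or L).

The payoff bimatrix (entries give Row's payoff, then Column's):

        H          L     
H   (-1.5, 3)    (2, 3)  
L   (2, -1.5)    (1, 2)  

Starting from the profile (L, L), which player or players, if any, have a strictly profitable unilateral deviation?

Row

Row at (L, L) earns 1; deviating to H yields 2 — a strict improvement.
Column earns 2; deviating to H yields -1.5 — not better.
Only Row has a strictly profitable deviation.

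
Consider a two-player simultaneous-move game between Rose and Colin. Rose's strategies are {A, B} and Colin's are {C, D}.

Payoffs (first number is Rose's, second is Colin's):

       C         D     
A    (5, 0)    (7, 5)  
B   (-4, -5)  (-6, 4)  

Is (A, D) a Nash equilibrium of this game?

At (A, D), Rose earns 7; switching to B would give -6, so Rose has no profitable deviation.
Colin earns 5; switching to C would give 0, so Colin has no profitable deviation.
Neither player can gain by a unilateral deviation, so this profile is a Nash equilibrium.

Yes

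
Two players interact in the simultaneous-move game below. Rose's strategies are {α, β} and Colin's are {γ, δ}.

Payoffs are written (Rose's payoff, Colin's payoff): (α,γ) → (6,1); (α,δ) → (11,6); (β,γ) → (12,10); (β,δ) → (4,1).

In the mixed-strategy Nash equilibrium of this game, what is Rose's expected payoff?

108/13

First find q, the probability Colin plays γ, from Rose's indifference between α and β: 6q + 11(1−q) = 12q + 4(1−q), giving q = 7/13.
Since Rose is indifferent in equilibrium, Rose's expected payoff equals the payoff from either row against (7/13, 6/13). Using α: 6(7/13) + 11(6/13) = 108/13.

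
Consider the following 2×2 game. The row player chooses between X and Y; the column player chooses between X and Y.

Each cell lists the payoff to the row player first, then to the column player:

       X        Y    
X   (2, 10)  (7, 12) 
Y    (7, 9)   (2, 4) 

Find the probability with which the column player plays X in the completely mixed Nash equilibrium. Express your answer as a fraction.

1/2

Let q be the probability that the column player plays X. In a completely mixed equilibrium, the row player must be indifferent between X and Y.
The row player's expected payoff from X is 2q + 7(1−q); from Y it is 7q + 2(1−q).
Setting these equal: −5q + 7 = 5q + 2, so q = 1/2.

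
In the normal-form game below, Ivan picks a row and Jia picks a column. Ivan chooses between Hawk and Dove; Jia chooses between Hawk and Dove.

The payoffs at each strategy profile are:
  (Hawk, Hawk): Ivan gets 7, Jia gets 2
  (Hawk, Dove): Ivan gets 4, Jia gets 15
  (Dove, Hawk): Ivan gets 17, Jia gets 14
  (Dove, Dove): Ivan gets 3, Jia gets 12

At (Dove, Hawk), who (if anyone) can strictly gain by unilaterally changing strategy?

Ivan at (Dove, Hawk) earns 17; deviating to Hawk yields 7 — not better.
Jia earns 14; deviating to Dove yields 12 — not better.
Neither player can strictly improve; the profile is a Nash equilibrium.

Neither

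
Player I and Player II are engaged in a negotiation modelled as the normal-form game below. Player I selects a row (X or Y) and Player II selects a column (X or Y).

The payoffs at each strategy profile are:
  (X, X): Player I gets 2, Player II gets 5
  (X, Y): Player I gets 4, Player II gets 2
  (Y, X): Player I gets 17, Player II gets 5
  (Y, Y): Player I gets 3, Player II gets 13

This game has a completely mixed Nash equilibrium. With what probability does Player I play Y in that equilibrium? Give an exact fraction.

Let p be the probability that Player I plays X. In a completely mixed equilibrium, Player II must be indifferent between X and Y.
Player II's expected payoff from X is 5p + 5(1−p); from Y it is 2p + 13(1−p).
Setting these equal: 5 = −11p + 13, so p = 8/11.
Therefore Player I plays Y with probability 1 − 8/11 = 3/11.

3/11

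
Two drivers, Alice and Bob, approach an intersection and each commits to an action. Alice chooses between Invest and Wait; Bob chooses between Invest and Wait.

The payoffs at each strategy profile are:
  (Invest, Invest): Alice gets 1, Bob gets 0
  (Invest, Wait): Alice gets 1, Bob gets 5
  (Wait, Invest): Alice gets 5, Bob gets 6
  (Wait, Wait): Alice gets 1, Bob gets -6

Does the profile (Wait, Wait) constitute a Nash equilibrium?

At (Wait, Wait), Alice earns 1; switching to Invest would give 1, so Alice has no profitable deviation.
Bob earns -6; switching to Invest would give 6, so Bob would deviate.
Since at least one player can profitably deviate, this is not a Nash equilibrium.

No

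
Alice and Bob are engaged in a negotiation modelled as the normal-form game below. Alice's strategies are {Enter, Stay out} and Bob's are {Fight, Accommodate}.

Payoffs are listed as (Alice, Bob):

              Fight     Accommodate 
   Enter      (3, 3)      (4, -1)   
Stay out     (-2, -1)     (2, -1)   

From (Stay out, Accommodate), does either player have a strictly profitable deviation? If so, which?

Alice

Alice at (Stay out, Accommodate) earns 2; deviating to Enter yields 4 — a strict improvement.
Bob earns -1; deviating to Fight yields -1 — not better.
Only Alice has a strictly profitable deviation.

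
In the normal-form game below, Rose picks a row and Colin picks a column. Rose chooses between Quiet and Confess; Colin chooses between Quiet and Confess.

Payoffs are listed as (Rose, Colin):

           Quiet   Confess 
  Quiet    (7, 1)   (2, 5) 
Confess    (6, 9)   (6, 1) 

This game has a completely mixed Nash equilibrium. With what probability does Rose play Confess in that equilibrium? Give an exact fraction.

Let r be the probability that Rose plays Quiet. In a completely mixed equilibrium, Colin must be indifferent between Quiet and Confess.
Colin's expected payoff from Quiet is r + 9(1−r); from Confess it is 5r + (1−r).
Setting these equal: −8r + 9 = 4r + 1, so r = 2/3.
Therefore Rose plays Confess with probability 1 − 2/3 = 1/3.

1/3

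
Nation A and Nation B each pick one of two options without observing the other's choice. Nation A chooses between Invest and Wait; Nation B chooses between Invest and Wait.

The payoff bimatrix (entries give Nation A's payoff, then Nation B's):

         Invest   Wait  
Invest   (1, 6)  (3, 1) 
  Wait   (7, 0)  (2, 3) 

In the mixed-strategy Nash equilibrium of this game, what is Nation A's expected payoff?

19/7

First find q, the probability Nation B plays Invest, from Nation A's indifference between Invest and Wait: q + 3(1−q) = 7q + 2(1−q), giving q = 1/7.
Since Nation A is indifferent in equilibrium, Nation A's expected payoff equals the payoff from either row against (1/7, 6/7). Using Invest: (1/7) + 3(6/7) = 19/7.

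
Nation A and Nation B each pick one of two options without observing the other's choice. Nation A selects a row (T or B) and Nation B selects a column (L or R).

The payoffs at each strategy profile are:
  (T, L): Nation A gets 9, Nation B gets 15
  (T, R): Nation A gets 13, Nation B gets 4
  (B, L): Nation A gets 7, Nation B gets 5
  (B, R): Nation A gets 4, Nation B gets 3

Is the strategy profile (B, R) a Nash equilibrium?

At (B, R), Nation A earns 4; switching to T would give 13, so Nation A would deviate.
Nation B earns 3; switching to L would give 5, so Nation B would deviate.
Since at least one player can profitably deviate, this is not a Nash equilibrium.

No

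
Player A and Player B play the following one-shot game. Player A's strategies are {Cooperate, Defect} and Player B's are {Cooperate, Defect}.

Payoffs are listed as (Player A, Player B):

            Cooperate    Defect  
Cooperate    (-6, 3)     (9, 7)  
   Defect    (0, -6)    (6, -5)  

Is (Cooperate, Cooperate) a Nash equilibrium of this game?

No

At (Cooperate, Cooperate), Player A earns -6; switching to Defect would give 0, so Player A would deviate.
Player B earns 3; switching to Defect would give 7, so Player B would deviate.
Since at least one player can profitably deviate, this is not a Nash equilibrium.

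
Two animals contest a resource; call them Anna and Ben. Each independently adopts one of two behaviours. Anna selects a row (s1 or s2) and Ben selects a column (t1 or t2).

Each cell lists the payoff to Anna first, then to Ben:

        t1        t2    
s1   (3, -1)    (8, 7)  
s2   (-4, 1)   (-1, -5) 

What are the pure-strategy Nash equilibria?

(s1, t2)

(s1, t1): Ben prefers t2 (7 > -1) — not an equilibrium.
(s1, t2): Anna gets 8 ≥ -1 from s2, and Ben gets 7 ≥ -1 from t1 — Nash equilibrium.
(s2, t1): Anna prefers s1 (3 > -4) — not an equilibrium.
(s2, t2): Anna prefers s1 (8 > -1); Ben prefers t1 (1 > -5) — not an equilibrium.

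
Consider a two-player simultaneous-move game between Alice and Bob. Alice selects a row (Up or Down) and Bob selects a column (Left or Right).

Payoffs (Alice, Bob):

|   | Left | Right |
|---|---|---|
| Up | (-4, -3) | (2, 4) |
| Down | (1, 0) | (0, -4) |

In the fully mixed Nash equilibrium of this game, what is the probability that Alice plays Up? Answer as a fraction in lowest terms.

Let p be the probability that Alice plays Up. In a completely mixed equilibrium, Bob must be indifferent between Left and Right.
Bob's expected payoff from Left is −3p; from Right it is 4p − 4(1−p).
Setting these equal: −3p = 8p − 4, so p = 4/11.

4/11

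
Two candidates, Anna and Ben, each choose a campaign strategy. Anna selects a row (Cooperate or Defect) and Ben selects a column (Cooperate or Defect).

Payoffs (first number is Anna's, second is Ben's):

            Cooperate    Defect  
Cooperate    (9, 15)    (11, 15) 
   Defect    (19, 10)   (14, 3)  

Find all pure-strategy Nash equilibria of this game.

(Cooperate, Cooperate): Anna prefers Defect (19 > 9) — not an equilibrium.
(Cooperate, Defect): Anna prefers Defect (14 > 11) — not an equilibrium.
(Defect, Cooperate): Anna gets 19 ≥ 9 from Cooperate, and Ben gets 10 ≥ 3 from Defect — Nash equilibrium.
(Defect, Defect): Ben prefers Cooperate (10 > 3) — not an equilibrium.

(Defect, Cooperate)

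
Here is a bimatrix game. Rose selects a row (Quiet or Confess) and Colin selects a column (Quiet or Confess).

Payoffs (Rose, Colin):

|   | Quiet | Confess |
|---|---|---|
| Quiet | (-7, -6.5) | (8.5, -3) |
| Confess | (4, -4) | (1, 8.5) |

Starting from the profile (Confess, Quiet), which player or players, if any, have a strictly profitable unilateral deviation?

Colin

Rose at (Confess, Quiet) earns 4; deviating to Quiet yields -7 — not better.
Colin earns -4; deviating to Confess yields 8.5 — a strict improvement.
Only Colin has a strictly profitable deviation.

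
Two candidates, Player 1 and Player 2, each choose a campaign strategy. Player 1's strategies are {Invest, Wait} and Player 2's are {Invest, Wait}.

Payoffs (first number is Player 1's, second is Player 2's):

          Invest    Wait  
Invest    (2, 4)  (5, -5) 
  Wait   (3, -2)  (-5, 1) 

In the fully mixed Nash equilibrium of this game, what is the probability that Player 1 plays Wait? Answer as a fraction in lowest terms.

3/4

Let r be the probability that Player 1 plays Invest. In a completely mixed equilibrium, Player 2 must be indifferent between Invest and Wait.
Player 2's expected payoff from Invest is 4r − 2(1−r); from Wait it is −5r + (1−r).
Setting these equal: 6r − 2 = −6r + 1, so r = 1/4.
Therefore Player 1 plays Wait with probability 1 − 1/4 = 3/4.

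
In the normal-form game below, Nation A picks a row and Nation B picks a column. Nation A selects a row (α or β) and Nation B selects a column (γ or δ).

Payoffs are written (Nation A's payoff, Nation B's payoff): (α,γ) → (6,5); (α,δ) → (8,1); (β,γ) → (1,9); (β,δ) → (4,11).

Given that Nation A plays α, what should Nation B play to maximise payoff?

Against α, Nation B earns 5 from γ and 1 from δ.
So γ is the best response.

γ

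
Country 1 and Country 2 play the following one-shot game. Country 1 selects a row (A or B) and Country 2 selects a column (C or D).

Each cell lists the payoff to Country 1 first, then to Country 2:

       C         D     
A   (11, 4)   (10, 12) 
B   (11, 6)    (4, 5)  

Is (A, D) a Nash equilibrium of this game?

At (A, D), Country 1 earns 10; switching to B would give 4, so Country 1 has no profitable deviation.
Country 2 earns 12; switching to C would give 4, so Country 2 has no profitable deviation.
Neither player can gain by a unilateral deviation, so this profile is a Nash equilibrium.

Yes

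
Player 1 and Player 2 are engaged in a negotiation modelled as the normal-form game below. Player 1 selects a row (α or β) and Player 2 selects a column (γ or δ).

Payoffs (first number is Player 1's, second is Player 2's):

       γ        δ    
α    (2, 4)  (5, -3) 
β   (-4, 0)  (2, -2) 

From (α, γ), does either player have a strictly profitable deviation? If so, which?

Neither

Player 1 at (α, γ) earns 2; deviating to β yields -4 — not better.
Player 2 earns 4; deviating to δ yields -3 — not better.
Neither player can strictly improve; the profile is a Nash equilibrium.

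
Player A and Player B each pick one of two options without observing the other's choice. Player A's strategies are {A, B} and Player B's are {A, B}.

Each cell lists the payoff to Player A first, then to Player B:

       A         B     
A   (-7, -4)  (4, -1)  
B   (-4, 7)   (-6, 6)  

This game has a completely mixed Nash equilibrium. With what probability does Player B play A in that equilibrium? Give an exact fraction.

10/13

Let y be the probability that Player B plays A. In a completely mixed equilibrium, Player A must be indifferent between A and B.
Player A's expected payoff from A is −7y + 4(1−y); from B it is −4y − 6(1−y).
Setting these equal: −11y + 4 = 2y − 6, so y = 10/13.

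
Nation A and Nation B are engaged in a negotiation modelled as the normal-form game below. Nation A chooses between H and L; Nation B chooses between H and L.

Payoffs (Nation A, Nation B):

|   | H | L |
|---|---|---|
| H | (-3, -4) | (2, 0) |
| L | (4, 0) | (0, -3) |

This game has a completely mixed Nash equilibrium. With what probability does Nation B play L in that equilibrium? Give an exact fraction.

Let y be the probability that Nation B plays H. In a completely mixed equilibrium, Nation A must be indifferent between H and L.
Nation A's expected payoff from H is −3y + 2(1−y); from L it is 4y.
Setting these equal: −5y + 2 = 4y, so y = 2/9.
Therefore Nation B plays L with probability 1 − 2/9 = 7/9.

7/9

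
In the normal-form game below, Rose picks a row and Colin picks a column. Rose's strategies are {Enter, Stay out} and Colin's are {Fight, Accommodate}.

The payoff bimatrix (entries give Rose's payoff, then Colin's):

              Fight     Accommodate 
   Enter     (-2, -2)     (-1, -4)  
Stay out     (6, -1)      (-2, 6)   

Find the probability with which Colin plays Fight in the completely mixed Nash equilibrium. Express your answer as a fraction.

1/9

Let q be the probability that Colin plays Fight. In a completely mixed equilibrium, Rose must be indifferent between Enter and Stay out.
Rose's expected payoff from Enter is −2q − (1−q); from Stay out it is 6q − 2(1−q).
Setting these equal: −q − 1 = 8q − 2, so q = 1/9.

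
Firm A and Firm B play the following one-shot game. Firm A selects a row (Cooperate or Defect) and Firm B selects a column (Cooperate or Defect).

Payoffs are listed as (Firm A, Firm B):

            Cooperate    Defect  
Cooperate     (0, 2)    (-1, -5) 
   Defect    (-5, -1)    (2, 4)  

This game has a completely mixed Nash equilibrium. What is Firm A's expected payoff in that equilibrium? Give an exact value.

-5/8

First find q, the probability Firm B plays Cooperate, from Firm A's indifference between Cooperate and Defect: −(1−q) = −5q + 2(1−q), giving q = 3/8.
Since Firm A is indifferent in equilibrium, Firm A's expected payoff equals the payoff from either row against (3/8, 5/8). Using Cooperate: −(5/8) = -5/8.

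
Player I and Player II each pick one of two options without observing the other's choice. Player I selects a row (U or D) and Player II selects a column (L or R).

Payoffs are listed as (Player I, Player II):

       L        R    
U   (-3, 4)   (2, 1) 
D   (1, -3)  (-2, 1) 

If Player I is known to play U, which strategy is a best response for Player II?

Against U, Player II earns 4 from L and 1 from R.
So L is the best response.

L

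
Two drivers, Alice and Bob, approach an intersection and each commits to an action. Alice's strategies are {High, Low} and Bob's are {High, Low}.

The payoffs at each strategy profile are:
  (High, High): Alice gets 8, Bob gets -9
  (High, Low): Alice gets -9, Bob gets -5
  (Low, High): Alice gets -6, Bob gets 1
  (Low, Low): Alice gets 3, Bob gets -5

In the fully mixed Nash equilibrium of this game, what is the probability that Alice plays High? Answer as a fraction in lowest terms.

3/5

Let p be the probability that Alice plays High. In a completely mixed equilibrium, Bob must be indifferent between High and Low.
Bob's expected payoff from High is −9p + (1−p); from Low it is −5p − 5(1−p).
Setting these equal: −10p + 1 = -5, so p = 3/5.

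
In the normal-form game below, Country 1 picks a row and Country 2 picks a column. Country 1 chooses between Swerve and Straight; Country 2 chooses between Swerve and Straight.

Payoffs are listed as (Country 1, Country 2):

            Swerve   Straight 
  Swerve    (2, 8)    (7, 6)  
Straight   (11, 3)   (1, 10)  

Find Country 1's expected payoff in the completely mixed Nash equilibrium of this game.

First find y, the probability Country 2 plays Swerve, from Country 1's indifference between Swerve and Straight: 2y + 7(1−y) = 11y + (1−y), giving y = 2/5.
Since Country 1 is indifferent in equilibrium, Country 1's expected payoff equals the payoff from either row against (2/5, 3/5). Using Swerve: 2(2/5) + 7(3/5) = 5.

5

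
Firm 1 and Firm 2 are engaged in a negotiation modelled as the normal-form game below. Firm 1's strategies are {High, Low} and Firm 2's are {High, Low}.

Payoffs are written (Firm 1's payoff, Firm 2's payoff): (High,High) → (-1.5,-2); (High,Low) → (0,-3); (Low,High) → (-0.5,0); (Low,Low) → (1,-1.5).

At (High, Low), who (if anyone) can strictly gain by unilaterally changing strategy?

Firm 1 at (High, Low) earns 0; deviating to Low yields 1 — a strict improvement.
Firm 2 earns -3; deviating to High yields -2 — a strict improvement.
Both Firm 1 and Firm 2 have strictly profitable deviations.

Both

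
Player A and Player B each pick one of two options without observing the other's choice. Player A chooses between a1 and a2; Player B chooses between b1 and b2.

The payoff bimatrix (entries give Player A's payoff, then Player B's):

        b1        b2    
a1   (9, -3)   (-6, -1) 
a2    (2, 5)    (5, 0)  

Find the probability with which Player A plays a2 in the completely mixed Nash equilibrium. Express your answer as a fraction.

2/7

Let p be the probability that Player A plays a1. In a completely mixed equilibrium, Player B must be indifferent between b1 and b2.
Player B's expected payoff from b1 is −3p + 5(1−p); from b2 it is −p.
Setting these equal: −8p + 5 = −p, so p = 5/7.
Therefore Player A plays a2 with probability 1 − 5/7 = 2/7.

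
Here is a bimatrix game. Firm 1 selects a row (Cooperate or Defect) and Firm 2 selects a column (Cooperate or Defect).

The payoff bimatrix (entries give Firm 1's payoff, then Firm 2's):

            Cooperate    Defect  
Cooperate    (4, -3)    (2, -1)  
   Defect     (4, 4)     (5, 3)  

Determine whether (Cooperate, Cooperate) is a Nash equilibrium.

No

At (Cooperate, Cooperate), Firm 1 earns 4; switching to Defect would give 4, so Firm 1 has no profitable deviation.
Firm 2 earns -3; switching to Defect would give -1, so Firm 2 would deviate.
Since at least one player can profitably deviate, this is not a Nash equilibrium.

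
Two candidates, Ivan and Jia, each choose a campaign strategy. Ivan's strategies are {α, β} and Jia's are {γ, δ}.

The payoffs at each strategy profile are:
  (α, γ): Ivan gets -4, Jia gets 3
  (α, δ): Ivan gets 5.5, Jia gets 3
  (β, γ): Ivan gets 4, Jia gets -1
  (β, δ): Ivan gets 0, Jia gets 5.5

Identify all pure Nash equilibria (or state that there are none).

(α, γ): Ivan prefers β (4 > -4) — not an equilibrium.
(α, δ): Ivan gets 5.5 ≥ 0 from β, and Jia gets 3 ≥ 3 from γ — Nash equilibrium.
(β, γ): Jia prefers δ (5.5 > -1) — not an equilibrium.
(β, δ): Ivan prefers α (5.5 > 0) — not an equilibrium.

(α, δ)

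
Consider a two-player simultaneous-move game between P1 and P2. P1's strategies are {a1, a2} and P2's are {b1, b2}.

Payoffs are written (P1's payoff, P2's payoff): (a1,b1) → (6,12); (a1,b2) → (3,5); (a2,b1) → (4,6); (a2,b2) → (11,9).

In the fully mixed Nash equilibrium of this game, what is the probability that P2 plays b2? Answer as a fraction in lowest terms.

1/5

Let c be the probability that P2 plays b1. In a completely mixed equilibrium, P1 must be indifferent between a1 and a2.
P1's expected payoff from a1 is 6c + 3(1−c); from a2 it is 4c + 11(1−c).
Setting these equal: 3c + 3 = −7c + 11, so c = 4/5.
Therefore P2 plays b2 with probability 1 − 4/5 = 1/5.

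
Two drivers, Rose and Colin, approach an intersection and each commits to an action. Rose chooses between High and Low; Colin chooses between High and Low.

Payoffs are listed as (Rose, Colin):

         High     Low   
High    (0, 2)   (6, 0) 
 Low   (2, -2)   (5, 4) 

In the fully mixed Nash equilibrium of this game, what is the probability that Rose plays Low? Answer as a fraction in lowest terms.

1/4

Let x be the probability that Rose plays High. In a completely mixed equilibrium, Colin must be indifferent between High and Low.
Colin's expected payoff from High is 2x − 2(1−x); from Low it is 4(1−x).
Setting these equal: 4x − 2 = −4x + 4, so x = 3/4.
Therefore Rose plays Low with probability 1 − 3/4 = 1/4.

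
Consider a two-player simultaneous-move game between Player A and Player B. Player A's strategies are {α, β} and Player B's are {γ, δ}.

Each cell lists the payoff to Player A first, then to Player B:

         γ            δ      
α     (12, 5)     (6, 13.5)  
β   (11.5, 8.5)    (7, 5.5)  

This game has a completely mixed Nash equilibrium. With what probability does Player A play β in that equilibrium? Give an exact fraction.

17/23

Let r be the probability that Player A plays α. In a completely mixed equilibrium, Player B must be indifferent between γ and δ.
Player B's expected payoff from γ is 5r + 8.5(1−r); from δ it is 13.5r + 5.5(1−r).
Setting these equal: −3.5r + 8.5 = 8r + 5.5, so r = 6/23.
Therefore Player A plays β with probability 1 − 6/23 = 17/23.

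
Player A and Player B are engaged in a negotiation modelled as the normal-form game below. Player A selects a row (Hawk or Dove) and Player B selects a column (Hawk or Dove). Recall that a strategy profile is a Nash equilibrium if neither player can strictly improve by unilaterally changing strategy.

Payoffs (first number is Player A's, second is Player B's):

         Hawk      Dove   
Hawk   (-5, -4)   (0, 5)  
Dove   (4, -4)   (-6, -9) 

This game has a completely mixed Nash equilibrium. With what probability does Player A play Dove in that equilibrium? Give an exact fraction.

9/14

Let x be the probability that Player A plays Hawk. In a completely mixed equilibrium, Player B must be indifferent between Hawk and Dove.
Player B's expected payoff from Hawk is −4x − 4(1−x); from Dove it is 5x − 9(1−x).
Setting these equal: -4 = 14x − 9, so x = 5/14.
Therefore Player A plays Dove with probability 1 − 5/14 = 9/14.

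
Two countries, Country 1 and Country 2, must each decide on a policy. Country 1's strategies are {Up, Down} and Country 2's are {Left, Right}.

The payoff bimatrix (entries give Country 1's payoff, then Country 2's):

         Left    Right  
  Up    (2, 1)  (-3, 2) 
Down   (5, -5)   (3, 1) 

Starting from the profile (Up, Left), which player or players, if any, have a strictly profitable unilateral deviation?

Country 1 at (Up, Left) earns 2; deviating to Down yields 5 — a strict improvement.
Country 2 earns 1; deviating to Right yields 2 — a strict improvement.
Both Country 1 and Country 2 have strictly profitable deviations.

Both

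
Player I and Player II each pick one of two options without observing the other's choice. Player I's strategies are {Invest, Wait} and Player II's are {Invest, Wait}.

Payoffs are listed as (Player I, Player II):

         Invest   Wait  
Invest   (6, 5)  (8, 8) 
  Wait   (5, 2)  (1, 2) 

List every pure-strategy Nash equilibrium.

(Invest, Invest): Player II prefers Wait (8 > 5) — not an equilibrium.
(Invest, Wait): Player I gets 8 ≥ 1 from Wait, and Player II gets 8 ≥ 5 from Invest — Nash equilibrium.
(Wait, Invest): Player I prefers Invest (6 > 5) — not an equilibrium.
(Wait, Wait): Player I prefers Invest (8 > 1) — not an equilibrium.

(Invest, Wait)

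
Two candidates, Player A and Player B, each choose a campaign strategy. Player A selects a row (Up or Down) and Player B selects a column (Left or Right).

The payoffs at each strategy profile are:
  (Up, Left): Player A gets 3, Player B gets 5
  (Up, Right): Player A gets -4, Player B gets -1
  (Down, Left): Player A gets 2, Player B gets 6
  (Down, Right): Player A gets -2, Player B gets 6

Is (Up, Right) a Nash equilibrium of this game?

No

At (Up, Right), Player A earns -4; switching to Down would give -2, so Player A would deviate.
Player B earns -1; switching to Left would give 5, so Player B would deviate.
Since at least one player can profitably deviate, this is not a Nash equilibrium.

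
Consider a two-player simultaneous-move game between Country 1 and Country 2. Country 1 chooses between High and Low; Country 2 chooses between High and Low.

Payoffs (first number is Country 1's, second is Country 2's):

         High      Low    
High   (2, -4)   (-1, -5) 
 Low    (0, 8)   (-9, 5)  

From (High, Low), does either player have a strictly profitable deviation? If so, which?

Country 2

Country 1 at (High, Low) earns -1; deviating to Low yields -9 — not better.
Country 2 earns -5; deviating to High yields -4 — a strict improvement.
Only Country 2 has a strictly profitable deviation.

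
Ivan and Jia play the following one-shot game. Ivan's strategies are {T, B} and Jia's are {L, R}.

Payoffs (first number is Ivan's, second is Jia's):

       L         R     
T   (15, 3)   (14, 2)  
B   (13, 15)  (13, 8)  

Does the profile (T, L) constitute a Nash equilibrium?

Yes

At (T, L), Ivan earns 15; switching to B would give 13, so Ivan has no profitable deviation.
Jia earns 3; switching to R would give 2, so Jia has no profitable deviation.
Neither player can gain by a unilateral deviation, so this profile is a Nash equilibrium.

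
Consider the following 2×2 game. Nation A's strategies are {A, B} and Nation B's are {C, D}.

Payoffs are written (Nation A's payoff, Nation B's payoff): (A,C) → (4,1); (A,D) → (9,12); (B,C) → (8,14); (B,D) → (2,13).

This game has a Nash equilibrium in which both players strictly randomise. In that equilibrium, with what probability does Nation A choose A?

1/12

Let p be the probability that Nation A plays A. In a completely mixed equilibrium, Nation B must be indifferent between C and D.
Nation B's expected payoff from C is p + 14(1−p); from D it is 12p + 13(1−p).
Setting these equal: −13p + 14 = −p + 13, so p = 1/12.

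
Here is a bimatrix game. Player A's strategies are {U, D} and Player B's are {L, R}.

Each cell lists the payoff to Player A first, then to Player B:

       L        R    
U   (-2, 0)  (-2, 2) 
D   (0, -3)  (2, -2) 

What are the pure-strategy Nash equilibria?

(U, L): Player A prefers D (0 > -2); Player B prefers R (2 > 0) — not an equilibrium.
(U, R): Player A prefers D (2 > -2) — not an equilibrium.
(D, L): Player B prefers R (-2 > -3) — not an equilibrium.
(D, R): Player A gets 2 ≥ -2 from U, and Player B gets -2 ≥ -3 from L — Nash equilibrium.

(D, R)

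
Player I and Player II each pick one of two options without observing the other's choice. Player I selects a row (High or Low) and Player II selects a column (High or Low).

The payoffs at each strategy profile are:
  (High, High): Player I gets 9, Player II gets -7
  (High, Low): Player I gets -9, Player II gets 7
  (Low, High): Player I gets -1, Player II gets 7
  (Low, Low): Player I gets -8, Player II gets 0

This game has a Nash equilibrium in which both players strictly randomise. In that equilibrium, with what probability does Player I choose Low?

Let r be the probability that Player I plays High. In a completely mixed equilibrium, Player II must be indifferent between High and Low.
Player II's expected payoff from High is −7r + 7(1−r); from Low it is 7r.
Setting these equal: −14r + 7 = 7r, so r = 1/3.
Therefore Player I plays Low with probability 1 − 1/3 = 2/3.

2/3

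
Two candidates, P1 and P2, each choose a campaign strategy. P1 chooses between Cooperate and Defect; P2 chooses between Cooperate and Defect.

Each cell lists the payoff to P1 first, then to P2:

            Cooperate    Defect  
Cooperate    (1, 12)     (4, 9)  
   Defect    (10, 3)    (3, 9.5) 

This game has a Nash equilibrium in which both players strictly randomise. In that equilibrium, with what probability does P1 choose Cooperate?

13/19

Let x be the probability that P1 plays Cooperate. In a completely mixed equilibrium, P2 must be indifferent between Cooperate and Defect.
P2's expected payoff from Cooperate is 12x + 3(1−x); from Defect it is 9x + 9.5(1−x).
Setting these equal: 9x + 3 = −0.5x + 9.5, so x = 13/19.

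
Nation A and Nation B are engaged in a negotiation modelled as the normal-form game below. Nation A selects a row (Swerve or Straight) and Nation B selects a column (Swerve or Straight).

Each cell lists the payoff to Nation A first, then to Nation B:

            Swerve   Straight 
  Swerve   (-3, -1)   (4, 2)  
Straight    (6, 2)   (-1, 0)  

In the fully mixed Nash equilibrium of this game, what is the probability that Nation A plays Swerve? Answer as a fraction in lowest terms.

Let r be the probability that Nation A plays Swerve. In a completely mixed equilibrium, Nation B must be indifferent between Swerve and Straight.
Nation B's expected payoff from Swerve is −r + 2(1−r); from Straight it is 2r.
Setting these equal: −3r + 2 = 2r, so r = 2/5.

2/5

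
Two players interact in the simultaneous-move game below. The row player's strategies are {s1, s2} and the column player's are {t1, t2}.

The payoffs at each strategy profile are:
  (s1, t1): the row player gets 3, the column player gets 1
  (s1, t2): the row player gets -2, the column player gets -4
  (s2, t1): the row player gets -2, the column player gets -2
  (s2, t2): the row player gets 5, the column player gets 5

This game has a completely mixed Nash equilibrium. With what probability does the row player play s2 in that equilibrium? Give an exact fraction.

Let p be the probability that the row player plays s1. In a completely mixed equilibrium, the column player must be indifferent between t1 and t2.
The column player's expected payoff from t1 is p − 2(1−p); from t2 it is −4p + 5(1−p).
Setting these equal: 3p − 2 = −9p + 5, so p = 7/12.
Therefore the row player plays s2 with probability 1 − 7/12 = 5/12.

5/12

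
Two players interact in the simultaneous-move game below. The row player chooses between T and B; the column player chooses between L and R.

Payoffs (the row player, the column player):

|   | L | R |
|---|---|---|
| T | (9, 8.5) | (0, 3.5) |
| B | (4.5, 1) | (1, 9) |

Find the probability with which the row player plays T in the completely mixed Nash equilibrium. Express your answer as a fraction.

Let p be the probability that the row player plays T. In a completely mixed equilibrium, the column player must be indifferent between L and R.
The column player's expected payoff from L is 8.5p + (1−p); from R it is 3.5p + 9(1−p).
Setting these equal: 7.5p + 1 = −5.5p + 9, so p = 8/13.

8/13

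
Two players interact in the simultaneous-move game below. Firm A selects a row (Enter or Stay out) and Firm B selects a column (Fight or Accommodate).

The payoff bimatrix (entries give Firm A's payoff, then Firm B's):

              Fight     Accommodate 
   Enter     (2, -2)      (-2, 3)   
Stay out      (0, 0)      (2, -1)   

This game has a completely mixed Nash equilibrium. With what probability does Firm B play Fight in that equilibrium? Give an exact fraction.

2/3

Let c be the probability that Firm B plays Fight. In a completely mixed equilibrium, Firm A must be indifferent between Enter and Stay out.
Firm A's expected payoff from Enter is 2c − 2(1−c); from Stay out it is 2(1−c).
Setting these equal: 4c − 2 = −2c + 2, so c = 2/3.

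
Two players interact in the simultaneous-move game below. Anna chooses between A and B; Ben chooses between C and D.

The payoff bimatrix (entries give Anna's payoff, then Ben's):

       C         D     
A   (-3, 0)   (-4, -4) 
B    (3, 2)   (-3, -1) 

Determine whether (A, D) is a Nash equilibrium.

No

At (A, D), Anna earns -4; switching to B would give -3, so Anna would deviate.
Ben earns -4; switching to C would give 0, so Ben would deviate.
Since at least one player can profitably deviate, this is not a Nash equilibrium.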